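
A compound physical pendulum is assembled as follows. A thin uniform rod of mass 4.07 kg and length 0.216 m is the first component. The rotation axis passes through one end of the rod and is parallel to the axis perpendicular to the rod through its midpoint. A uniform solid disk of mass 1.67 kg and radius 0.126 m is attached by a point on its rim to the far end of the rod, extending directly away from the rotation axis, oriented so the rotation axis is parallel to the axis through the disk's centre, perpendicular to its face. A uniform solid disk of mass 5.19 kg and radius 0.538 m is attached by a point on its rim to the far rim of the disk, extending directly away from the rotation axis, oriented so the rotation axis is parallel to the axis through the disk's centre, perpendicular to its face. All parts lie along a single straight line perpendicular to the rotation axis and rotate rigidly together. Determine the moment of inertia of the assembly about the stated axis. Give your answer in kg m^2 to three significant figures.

6.28

Thin rod: I_cm = (1/12)ML² = (1/12)(4.07)(0.216)² = 0.015824 kg m^2; centre at d = 0.108 m, so I = I_cm + Md² gives I = 0.015824 + (4.07)(0.108)² = 0.063297 kg m^2.
Solid disk: I_cm = (1/2)MR² = (1/2)(1.67)(0.126)² = 0.013256 kg m^2; centre at d = 0.108 + 0.108 + 0.126 = 0.342 m, so I = I_cm + Md² gives I = 0.013256 + (1.67)(0.342)² = 0.20859 kg m^2.
Solid disk: I_cm = (1/2)MR² = (1/2)(5.19)(0.538)² = 0.75111 kg m^2; centre at d = 0.108 + 0.108 + 0.126 + 0.126 + 0.538 = 1.006 m, so I = I_cm + Md² gives I = 0.75111 + (5.19)(1.006)² = 6.0036 kg m^2.
Total I = 0.063297 + 0.20859 + 6.0036 = 6.2755 kg m^2.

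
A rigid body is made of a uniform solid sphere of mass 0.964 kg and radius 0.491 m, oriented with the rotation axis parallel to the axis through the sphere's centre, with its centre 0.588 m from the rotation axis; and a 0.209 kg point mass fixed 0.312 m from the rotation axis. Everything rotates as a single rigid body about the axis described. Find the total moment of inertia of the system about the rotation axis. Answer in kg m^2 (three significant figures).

0.447

Solid sphere: I_cm = (2/5)MR² = (2/5)(0.964)(0.491)² = 0.092961 kg m^2; centre at d = 0.588 m, so I = I_cm + Md² gives I = 0.092961 + (0.964)(0.588)² = 0.42626 kg m^2.
Point mass: I_cm = 0; centre at d = 0.312 m, so I = I_cm + Md² gives I = 0 + (0.209)(0.312)² = 0.020345 kg m^2.
Total I = 0.42626 + 0.020345 = 0.4466 kg m^2.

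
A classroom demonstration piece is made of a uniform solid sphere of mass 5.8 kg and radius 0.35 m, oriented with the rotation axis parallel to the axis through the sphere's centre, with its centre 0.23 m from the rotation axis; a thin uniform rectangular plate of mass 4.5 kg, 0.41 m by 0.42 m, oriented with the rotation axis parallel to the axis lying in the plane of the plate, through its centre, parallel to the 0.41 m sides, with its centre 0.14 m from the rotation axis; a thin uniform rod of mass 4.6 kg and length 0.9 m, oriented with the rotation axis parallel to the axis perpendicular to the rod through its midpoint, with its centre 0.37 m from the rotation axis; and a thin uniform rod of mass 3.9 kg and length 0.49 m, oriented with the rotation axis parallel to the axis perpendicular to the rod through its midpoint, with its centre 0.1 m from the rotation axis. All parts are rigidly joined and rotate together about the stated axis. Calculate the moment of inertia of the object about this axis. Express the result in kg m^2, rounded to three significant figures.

1.80

Solid sphere: I_cm = (2/5)MR² = (2/5)(5.8)(0.35)² = 0.2842 kg m^2; centre at d = 0.23 m, so the parallel axis theorem gives I = 0.2842 + (5.8)(0.23)² = 0.59102 kg m^2.
Rectangular plate: I_cm = (1/12)Mb² = (1/12)(4.5)(0.42)² = 0.06615 kg m^2; centre at d = 0.14 m, so the parallel axis theorem gives I = 0.06615 + (4.5)(0.14)² = 0.15435 kg m^2.
Thin rod: I_cm = (1/12)ML² = (1/12)(4.6)(0.9)² = 0.3105 kg m^2; centre at d = 0.37 m, so the parallel axis theorem gives I = 0.3105 + (4.6)(0.37)² = 0.94024 kg m^2.
Thin rod: I_cm = (1/12)ML² = (1/12)(3.9)(0.49)² = 0.078032 kg m^2; centre at d = 0.1 m, so the parallel axis theorem gives I = 0.078032 + (3.9)(0.1)² = 0.11703 kg m^2.
Total I = 0.59102 + 0.15435 + 0.94024 + 0.11703 = 1.8026 kg m^2.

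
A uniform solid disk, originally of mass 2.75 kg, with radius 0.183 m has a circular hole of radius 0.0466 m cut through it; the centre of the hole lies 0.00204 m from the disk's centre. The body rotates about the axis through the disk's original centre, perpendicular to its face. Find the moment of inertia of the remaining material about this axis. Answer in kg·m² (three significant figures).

0.0459

Unpierced body about its centre: I₀ = (1/2)MR² = (1/2)(2.75)(0.183)² = 0.046047 kg·m².
The removed disk has mass m = M·(r/R)² = (2.75)(0.0466/0.183)² = 0.17832 kg (same uniform areal density).
Its moment of inertia about the rotation axis (parallel-axis theorem): I_hole = (1/2)mr² + md² = (1/2)(0.17832)(0.0466)² + (0.17832)(0.00204)² = 0.00019436 kg·m².
Treating the hole as negative mass, I = I₀ − I_hole = 0.046047 − 0.00019436 = 0.045853 kg·m².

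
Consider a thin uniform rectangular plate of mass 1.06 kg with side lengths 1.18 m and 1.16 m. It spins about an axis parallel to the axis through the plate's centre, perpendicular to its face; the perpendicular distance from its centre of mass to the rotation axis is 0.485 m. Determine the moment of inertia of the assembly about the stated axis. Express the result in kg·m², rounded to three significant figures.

I_cm = (1/12)M(a²+b²) = (1/12)(1.06)[(1.18)² + (1.16)²] = 0.24186 kg·m²; centre at d = 0.485 m, so I = I_cm + Md² gives I = 0.24186 + (1.06)(0.485)² = 0.4912 kg·m².

0.491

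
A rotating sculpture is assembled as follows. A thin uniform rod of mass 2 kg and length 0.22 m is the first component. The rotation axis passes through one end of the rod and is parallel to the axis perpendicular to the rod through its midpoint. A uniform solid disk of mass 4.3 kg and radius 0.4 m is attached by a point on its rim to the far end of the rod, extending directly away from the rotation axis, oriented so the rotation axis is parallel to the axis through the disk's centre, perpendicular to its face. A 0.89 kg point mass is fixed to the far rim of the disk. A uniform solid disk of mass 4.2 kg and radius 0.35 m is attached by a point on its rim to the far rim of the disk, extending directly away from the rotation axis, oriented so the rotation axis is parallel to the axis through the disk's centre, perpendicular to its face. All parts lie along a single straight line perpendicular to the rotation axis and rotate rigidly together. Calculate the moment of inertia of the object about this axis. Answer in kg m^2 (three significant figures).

Thin rod: I_cm = (1/12)ML² = (1/12)(2)(0.22)² = 0.0080667 kg m^2; centre at d = 0.11 m, so I = I_cm + Md² gives I = 0.0080667 + (2)(0.11)² = 0.032267 kg m^2.
Solid disk: I_cm = (1/2)MR² = (1/2)(4.3)(0.4)² = 0.344 kg m^2; centre at d = 0.11 + 0.11 + 0.4 = 0.62 m, so I = I_cm + Md² gives I = 0.344 + (4.3)(0.62)² = 1.9969 kg m^2.
Point mass: I_cm = 0; centre at d = 0.11 + 0.11 + 0.4 + 0.4 = 1.02 m, so I = I_cm + Md² gives I = 0 + (0.89)(1.02)² = 0.92596 kg m^2.
Solid disk: I_cm = (1/2)MR² = (1/2)(4.2)(0.35)² = 0.25725 kg m^2; centre at d = 0.11 + 0.11 + 0.4 + 0.4 + 0.35 = 1.37 m, so I = I_cm + Md² gives I = 0.25725 + (4.2)(1.37)² = 8.1402 kg m^2.
Total I = 0.032267 + 1.9969 + 0.92596 + 8.1402 = 11.095 kg m^2.

11.1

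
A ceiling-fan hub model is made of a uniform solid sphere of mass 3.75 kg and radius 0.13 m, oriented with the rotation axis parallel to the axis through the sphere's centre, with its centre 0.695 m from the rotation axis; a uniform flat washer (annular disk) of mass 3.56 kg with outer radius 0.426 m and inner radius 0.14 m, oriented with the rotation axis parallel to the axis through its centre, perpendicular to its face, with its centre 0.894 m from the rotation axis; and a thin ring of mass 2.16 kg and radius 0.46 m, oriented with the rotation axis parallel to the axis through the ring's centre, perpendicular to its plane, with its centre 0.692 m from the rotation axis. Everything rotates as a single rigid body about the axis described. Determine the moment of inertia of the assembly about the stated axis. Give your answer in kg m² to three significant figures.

6.53

Solid sphere: I_cm = (2/5)MR² = (2/5)(3.75)(0.13)² = 0.02535 kg m²; centre at d = 0.695 m, so the parallel axis theorem gives I = 0.02535 + (3.75)(0.695)² = 1.8367 kg m².
Annular disk: I_cm = (1/2)M(R²+r²) = (1/2)(3.56)[(0.426)² + (0.14)²] = 0.35792 kg m²; centre at d = 0.894 m, so the parallel axis theorem gives I = 0.35792 + (3.56)(0.894)² = 3.2032 kg m².
Thin ring: I_cm = MR² = (2.16)(0.46)² = 0.45706 kg m²; centre at d = 0.692 m, so the parallel axis theorem gives I = 0.45706 + (2.16)(0.692)² = 1.4914 kg m².
Total I = 1.8367 + 3.2032 + 1.4914 = 6.5313 kg m².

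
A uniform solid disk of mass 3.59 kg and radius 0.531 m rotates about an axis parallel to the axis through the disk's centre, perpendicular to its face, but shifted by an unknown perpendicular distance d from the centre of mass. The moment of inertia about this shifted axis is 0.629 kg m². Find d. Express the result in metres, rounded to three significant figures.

About the centre-of-mass axis, I_cm = (1/2)MR² = (1/2)(3.59)(0.531)² = 0.50612 kg m².
Parallel axis theorem: I = I_cm + Md², so Md² = 0.629 − 0.50612 = 0.12288 kg m².
d = √(0.12288 / 3.59) = 0.18501 m.

0.185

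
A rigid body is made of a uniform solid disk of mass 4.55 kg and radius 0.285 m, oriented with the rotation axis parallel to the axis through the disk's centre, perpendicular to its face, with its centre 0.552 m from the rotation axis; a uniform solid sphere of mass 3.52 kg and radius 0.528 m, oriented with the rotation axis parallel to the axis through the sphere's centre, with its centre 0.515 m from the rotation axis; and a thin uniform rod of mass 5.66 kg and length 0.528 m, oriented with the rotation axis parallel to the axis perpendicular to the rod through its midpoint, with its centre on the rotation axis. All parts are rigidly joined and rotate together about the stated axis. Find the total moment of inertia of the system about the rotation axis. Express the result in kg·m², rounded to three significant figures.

Solid disk: I_cm = (1/2)MR² = (1/2)(4.55)(0.285)² = 0.18479 kg·m²; centre at d = 0.552 m, so I = I_cm + Md² gives I = 0.18479 + (4.55)(0.552)² = 1.5712 kg·m².
Solid sphere: I_cm = (2/5)MR² = (2/5)(3.52)(0.528)² = 0.39253 kg·m²; centre at d = 0.515 m, so I = I_cm + Md² gives I = 0.39253 + (3.52)(0.515)² = 1.3261 kg·m².
Thin rod: I_cm = (1/12)ML² = (1/12)(5.66)(0.528)² = 0.13149 kg·m²; axis through the centre, so I = 0.13149 kg·m².
Total I = 1.5712 + 1.3261 + 0.13149 = 3.0288 kg·m².

3.03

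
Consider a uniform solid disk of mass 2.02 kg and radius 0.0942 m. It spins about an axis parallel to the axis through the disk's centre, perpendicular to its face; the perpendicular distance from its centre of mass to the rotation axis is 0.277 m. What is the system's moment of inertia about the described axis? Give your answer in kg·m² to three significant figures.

0.164

I_cm = (1/2)MR² = (1/2)(2.02)(0.0942)² = 0.0089624 kg·m²; centre at d = 0.277 m, so I = I_cm + Md² gives I = 0.0089624 + (2.02)(0.277)² = 0.16395 kg·m².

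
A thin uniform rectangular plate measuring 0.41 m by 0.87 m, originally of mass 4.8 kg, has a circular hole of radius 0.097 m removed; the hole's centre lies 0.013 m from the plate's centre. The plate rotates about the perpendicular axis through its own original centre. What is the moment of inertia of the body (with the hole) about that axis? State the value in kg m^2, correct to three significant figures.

0.368

Unpierced body about its centre: I₀ = (1/12)M(a²+b²) = (1/12)(4.8)[(0.41)² + (0.87)²] = 0.37 kg m^2.
The removed disk has mass m = M·πr²/(ab) = (4.8)·π(0.097)²/(0.41·0.87) = 0.39777 kg (same uniform areal density).
Its moment of inertia about the rotation axis (parallel-axis theorem): I_hole = (1/2)mr² + md² = (1/2)(0.39777)(0.097)² + (0.39777)(0.013)² = 0.0019385 kg m^2.
Treating the hole as negative mass, I = I₀ − I_hole = 0.37 − 0.0019385 = 0.36806 kg m^2.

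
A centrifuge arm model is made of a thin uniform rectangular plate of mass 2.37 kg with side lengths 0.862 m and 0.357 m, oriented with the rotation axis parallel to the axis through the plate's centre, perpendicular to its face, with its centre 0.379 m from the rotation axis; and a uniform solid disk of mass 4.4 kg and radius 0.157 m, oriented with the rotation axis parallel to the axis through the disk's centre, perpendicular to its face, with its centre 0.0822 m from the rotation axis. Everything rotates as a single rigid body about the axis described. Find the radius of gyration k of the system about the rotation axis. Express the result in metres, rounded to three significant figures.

Rectangular plate: I_cm = (1/12)M(a²+b²) = (1/12)(2.37)[(0.862)² + (0.357)²] = 0.17192 kg·m²; centre at d = 0.379 m, so I = I_cm + Md² gives I = 0.17192 + (2.37)(0.379)² = 0.51235 kg·m².
Solid disk: I_cm = (1/2)MR² = (1/2)(4.4)(0.157)² = 0.054228 kg·m²; centre at d = 0.0822 m, so I = I_cm + Md² gives I = 0.054228 + (4.4)(0.0822)² = 0.083958 kg·m².
Total I = 0.59631 kg·m²; total mass M = 6.77 kg.
k = √(I/M) = √(0.59631/6.77) = 0.29678 m.

0.297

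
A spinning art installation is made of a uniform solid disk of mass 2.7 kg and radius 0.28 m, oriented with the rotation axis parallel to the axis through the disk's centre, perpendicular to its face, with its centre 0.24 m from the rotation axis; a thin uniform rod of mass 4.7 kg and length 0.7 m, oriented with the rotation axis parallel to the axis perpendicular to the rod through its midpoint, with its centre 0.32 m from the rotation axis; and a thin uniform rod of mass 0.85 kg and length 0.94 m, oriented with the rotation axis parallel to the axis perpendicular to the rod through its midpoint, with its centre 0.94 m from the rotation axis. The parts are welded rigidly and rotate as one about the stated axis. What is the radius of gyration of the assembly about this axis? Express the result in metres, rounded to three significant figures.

0.460

Solid disk: I_cm = (1/2)MR² = (1/2)(2.7)(0.28)² = 0.10584 kg·m²; centre at d = 0.24 m, so the parallel axis theorem gives I = 0.10584 + (2.7)(0.24)² = 0.26136 kg·m².
Thin rod: I_cm = (1/12)ML² = (1/12)(4.7)(0.7)² = 0.19192 kg·m²; centre at d = 0.32 m, so the parallel axis theorem gives I = 0.19192 + (4.7)(0.32)² = 0.6732 kg·m².
Thin rod: I_cm = (1/12)ML² = (1/12)(0.85)(0.94)² = 0.062588 kg·m²; centre at d = 0.94 m, so the parallel axis theorem gives I = 0.062588 + (0.85)(0.94)² = 0.81365 kg·m².
Total I = 1.7482 kg·m²; total mass M = 8.25 kg.
k = √(I/M) = √(1.7482/8.25) = 0.46033 m.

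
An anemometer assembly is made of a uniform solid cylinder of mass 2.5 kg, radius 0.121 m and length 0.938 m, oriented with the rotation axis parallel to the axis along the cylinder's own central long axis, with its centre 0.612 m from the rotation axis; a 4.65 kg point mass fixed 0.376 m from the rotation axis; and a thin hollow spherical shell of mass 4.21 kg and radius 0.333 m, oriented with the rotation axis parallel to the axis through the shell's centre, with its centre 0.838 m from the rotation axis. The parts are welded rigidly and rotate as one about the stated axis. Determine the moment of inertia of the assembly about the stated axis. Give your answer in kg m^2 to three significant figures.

Solid cylinder: I_cm = (1/2)MR² = (1/2)(2.5)(0.121)² = 0.018301 kg m^2; centre at d = 0.612 m, so I = I_cm + Md² gives I = 0.018301 + (2.5)(0.612)² = 0.95466 kg m^2.
Point mass: I_cm = 0; centre at d = 0.376 m, so I = I_cm + Md² gives I = 0 + (4.65)(0.376)² = 0.6574 kg m^2.
Spherical shell: I_cm = (2/3)MR² = (2/3)(4.21)(0.333)² = 0.31123 kg m^2; centre at d = 0.838 m, so I = I_cm + Md² gives I = 0.31123 + (4.21)(0.838)² = 3.2677 kg m^2.
Total I = 0.95466 + 0.6574 + 3.2677 = 4.8797 kg m^2.

4.88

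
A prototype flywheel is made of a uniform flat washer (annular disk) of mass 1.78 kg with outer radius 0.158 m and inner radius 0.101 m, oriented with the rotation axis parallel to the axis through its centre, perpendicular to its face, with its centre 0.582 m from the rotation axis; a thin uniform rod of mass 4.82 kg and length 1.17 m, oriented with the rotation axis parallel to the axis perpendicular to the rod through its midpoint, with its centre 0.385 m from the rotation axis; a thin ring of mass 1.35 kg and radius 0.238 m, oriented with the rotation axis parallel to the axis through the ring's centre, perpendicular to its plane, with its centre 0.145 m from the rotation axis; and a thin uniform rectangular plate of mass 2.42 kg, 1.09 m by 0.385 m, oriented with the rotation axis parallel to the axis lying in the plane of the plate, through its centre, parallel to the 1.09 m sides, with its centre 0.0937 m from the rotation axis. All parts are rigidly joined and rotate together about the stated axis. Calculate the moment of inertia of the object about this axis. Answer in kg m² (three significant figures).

2.05

Annular disk: I_cm = (1/2)M(R²+r²) = (1/2)(1.78)[(0.158)² + (0.101)²] = 0.031297 kg m²; centre at d = 0.582 m, so the parallel axis theorem gives I = 0.031297 + (1.78)(0.582)² = 0.63423 kg m².
Thin rod: I_cm = (1/12)ML² = (1/12)(4.82)(1.17)² = 0.54984 kg m²; centre at d = 0.385 m, so the parallel axis theorem gives I = 0.54984 + (4.82)(0.385)² = 1.2643 kg m².
Thin ring: I_cm = MR² = (1.35)(0.238)² = 0.076469 kg m²; centre at d = 0.145 m, so the parallel axis theorem gives I = 0.076469 + (1.35)(0.145)² = 0.10485 kg m².
Rectangular plate: I_cm = (1/12)Mb² = (1/12)(2.42)(0.385)² = 0.029892 kg m²; centre at d = 0.0937 m, so the parallel axis theorem gives I = 0.029892 + (2.42)(0.0937)² = 0.051139 kg m².
Total I = 0.63423 + 1.2643 + 0.10485 + 0.051139 = 2.0545 kg m².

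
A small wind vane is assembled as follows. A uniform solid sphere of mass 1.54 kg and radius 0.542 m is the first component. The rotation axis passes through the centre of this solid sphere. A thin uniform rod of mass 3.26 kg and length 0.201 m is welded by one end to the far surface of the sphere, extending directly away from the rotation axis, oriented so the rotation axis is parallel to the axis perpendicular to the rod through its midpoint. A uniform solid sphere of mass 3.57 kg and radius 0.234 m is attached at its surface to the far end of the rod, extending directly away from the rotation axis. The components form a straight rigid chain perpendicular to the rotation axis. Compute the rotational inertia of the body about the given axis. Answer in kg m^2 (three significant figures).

Solid sphere: I_cm = (2/5)MR² = (2/5)(1.54)(0.542)² = 0.18096 kg m^2; axis through the centre, so I = 0.18096 kg m^2.
Thin rod: I_cm = (1/12)ML² = (1/12)(3.26)(0.201)² = 0.010976 kg m^2; centre at d = 0.542 + 0.1005 = 0.6425 m, so the parallel axis theorem gives I = 0.010976 + (3.26)(0.6425)² = 1.3567 kg m^2.
Solid sphere: I_cm = (2/5)MR² = (2/5)(3.57)(0.234)² = 0.078192 kg m^2; centre at d = 0.542 + 0.1005 + 0.1005 + 0.234 = 0.977 m, so the parallel axis theorem gives I = 0.078192 + (3.57)(0.977)² = 3.4859 kg m^2.
Total I = 0.18096 + 1.3567 + 3.4859 = 5.0235 kg m^2.

5.02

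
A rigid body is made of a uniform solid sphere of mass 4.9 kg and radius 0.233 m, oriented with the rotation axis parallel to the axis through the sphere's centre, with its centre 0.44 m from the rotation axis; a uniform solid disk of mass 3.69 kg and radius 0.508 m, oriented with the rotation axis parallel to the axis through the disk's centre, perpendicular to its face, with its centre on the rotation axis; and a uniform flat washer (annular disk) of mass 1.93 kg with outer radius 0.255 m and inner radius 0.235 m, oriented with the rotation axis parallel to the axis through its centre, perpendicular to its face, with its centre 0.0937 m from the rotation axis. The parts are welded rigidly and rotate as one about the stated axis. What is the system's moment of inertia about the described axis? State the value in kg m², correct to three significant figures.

Solid sphere: I_cm = (2/5)MR² = (2/5)(4.9)(0.233)² = 0.10641 kg m²; centre at d = 0.44 m, so the parallel axis theorem gives I = 0.10641 + (4.9)(0.44)² = 1.055 kg m².
Solid disk: I_cm = (1/2)MR² = (1/2)(3.69)(0.508)² = 0.47613 kg m²; axis through the centre, so I = 0.47613 kg m².
Annular disk: I_cm = (1/2)M(R²+r²) = (1/2)(1.93)[(0.255)² + (0.235)²] = 0.11604 kg m²; centre at d = 0.0937 m, so the parallel axis theorem gives I = 0.11604 + (1.93)(0.0937)² = 0.13299 kg m².
Total I = 1.055 + 0.47613 + 0.13299 = 1.6642 kg m².

1.66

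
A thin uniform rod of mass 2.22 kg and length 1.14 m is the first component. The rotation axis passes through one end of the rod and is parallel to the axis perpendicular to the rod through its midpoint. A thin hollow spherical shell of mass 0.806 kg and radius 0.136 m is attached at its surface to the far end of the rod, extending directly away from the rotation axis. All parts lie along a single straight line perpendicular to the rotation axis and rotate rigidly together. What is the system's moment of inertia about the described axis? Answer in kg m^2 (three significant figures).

Thin rod: I_cm = (1/12)ML² = (1/12)(2.22)(1.14)² = 0.24043 kg m^2; centre at d = 0.57 m, so I = I_cm + Md² gives I = 0.24043 + (2.22)(0.57)² = 0.9617 kg m^2.
Spherical shell: I_cm = (2/3)MR² = (2/3)(0.806)(0.136)² = 0.0099385 kg m^2; centre at d = 0.57 + 0.57 + 0.136 = 1.276 m, so I = I_cm + Md² gives I = 0.0099385 + (0.806)(1.276)² = 1.3222 kg m^2.
Total I = 0.9617 + 1.3222 = 2.284 kg m^2.

2.28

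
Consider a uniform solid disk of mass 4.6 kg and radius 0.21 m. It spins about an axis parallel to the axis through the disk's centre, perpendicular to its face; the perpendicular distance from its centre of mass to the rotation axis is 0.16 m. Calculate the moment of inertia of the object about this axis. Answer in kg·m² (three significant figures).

0.219

I_cm = (1/2)MR² = (1/2)(4.6)(0.21)² = 0.10143 kg·m²; centre at d = 0.16 m, so I = I_cm + Md² gives I = 0.10143 + (4.6)(0.16)² = 0.21919 kg·m².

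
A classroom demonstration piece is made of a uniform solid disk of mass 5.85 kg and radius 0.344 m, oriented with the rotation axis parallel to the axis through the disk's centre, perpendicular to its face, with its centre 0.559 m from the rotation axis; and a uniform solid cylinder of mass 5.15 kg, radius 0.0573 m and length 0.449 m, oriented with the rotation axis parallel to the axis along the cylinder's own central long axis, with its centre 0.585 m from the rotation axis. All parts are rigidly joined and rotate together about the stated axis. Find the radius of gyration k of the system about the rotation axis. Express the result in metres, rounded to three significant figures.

Solid disk: I_cm = (1/2)MR² = (1/2)(5.85)(0.344)² = 0.34613 kg m^2; centre at d = 0.559 m, so I = I_cm + Md² gives I = 0.34613 + (5.85)(0.559)² = 2.1741 kg m^2.
Solid cylinder: I_cm = (1/2)MR² = (1/2)(5.15)(0.0573)² = 0.0084545 kg m^2; centre at d = 0.585 m, so I = I_cm + Md² gives I = 0.0084545 + (5.15)(0.585)² = 1.7709 kg m^2.
Total I = 3.9451 kg m^2; total mass M = 11 kg.
k = √(I/M) = √(3.9451/11) = 0.59887 m.

0.599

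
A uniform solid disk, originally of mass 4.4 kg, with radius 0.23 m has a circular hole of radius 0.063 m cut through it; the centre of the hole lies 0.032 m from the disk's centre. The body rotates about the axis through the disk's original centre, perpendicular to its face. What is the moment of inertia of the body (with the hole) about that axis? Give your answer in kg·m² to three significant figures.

0.115

Unpierced body about its centre: I₀ = (1/2)MR² = (1/2)(4.4)(0.23)² = 0.11638 kg·m².
The removed disk has mass m = M·(r/R)² = (4.4)(0.063/0.23)² = 0.33012 kg (same uniform areal density).
Its moment of inertia about the rotation axis (parallel-axis theorem): I_hole = (1/2)mr² + md² = (1/2)(0.33012)(0.063)² + (0.33012)(0.032)² = 0.00099318 kg·m².
Treating the hole as negative mass, I = I₀ − I_hole = 0.11638 − 0.00099318 = 0.11539 kg·m².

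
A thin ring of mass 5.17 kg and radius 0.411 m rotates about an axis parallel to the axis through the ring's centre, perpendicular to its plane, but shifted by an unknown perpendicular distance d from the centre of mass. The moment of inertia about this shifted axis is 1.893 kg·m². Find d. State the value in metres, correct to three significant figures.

0.444

About the centre-of-mass axis, I_cm = MR² = (5.17)(0.411)² = 0.87332 kg·m².
Parallel axis theorem: I = I_cm + Md², so Md² = 1.893 − 0.87332 = 1.0197 kg·m².
d = √(1.0197 / 5.17) = 0.44411 m.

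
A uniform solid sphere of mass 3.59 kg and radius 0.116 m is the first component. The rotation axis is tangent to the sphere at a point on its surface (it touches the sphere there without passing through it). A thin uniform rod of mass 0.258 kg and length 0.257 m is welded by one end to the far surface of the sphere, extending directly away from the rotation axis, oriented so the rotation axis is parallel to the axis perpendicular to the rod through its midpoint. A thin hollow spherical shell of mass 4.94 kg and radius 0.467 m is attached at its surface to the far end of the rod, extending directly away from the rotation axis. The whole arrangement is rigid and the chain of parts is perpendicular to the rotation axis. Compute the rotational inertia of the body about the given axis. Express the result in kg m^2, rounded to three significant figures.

5.34

Solid sphere: I_cm = (2/5)MR² = (2/5)(3.59)(0.116)² = 0.019323 kg m^2; centre at d = 0.116 m, so I = I_cm + Md² gives I = 0.019323 + (3.59)(0.116)² = 0.06763 kg m^2.
Thin rod: I_cm = (1/12)ML² = (1/12)(0.258)(0.257)² = 0.0014201 kg m^2; centre at d = 0.116 + 0.116 + 0.1285 = 0.3605 m, so I = I_cm + Md² gives I = 0.0014201 + (0.258)(0.3605)² = 0.03495 kg m^2.
Spherical shell: I_cm = (2/3)MR² = (2/3)(4.94)(0.467)² = 0.71824 kg m^2; centre at d = 0.116 + 0.116 + 0.1285 + 0.1285 + 0.467 = 0.956 m, so I = I_cm + Md² gives I = 0.71824 + (4.94)(0.956)² = 5.2331 kg m^2.
Total I = 0.06763 + 0.03495 + 5.2331 = 5.3357 kg m^2.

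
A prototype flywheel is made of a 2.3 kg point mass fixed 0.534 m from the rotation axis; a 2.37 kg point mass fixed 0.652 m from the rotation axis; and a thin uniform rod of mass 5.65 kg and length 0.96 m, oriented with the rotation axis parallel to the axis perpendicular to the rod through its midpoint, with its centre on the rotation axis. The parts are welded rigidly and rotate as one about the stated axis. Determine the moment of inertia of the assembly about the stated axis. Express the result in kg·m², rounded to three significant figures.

Point mass: I_cm = 0; centre at d = 0.534 m, so I = I_cm + Md² gives I = 0 + (2.3)(0.534)² = 0.65586 kg·m².
Point mass: I_cm = 0; centre at d = 0.652 m, so I = I_cm + Md² gives I = 0 + (2.37)(0.652)² = 1.0075 kg·m².
Thin rod: I_cm = (1/12)ML² = (1/12)(5.65)(0.96)² = 0.43392 kg·m²; axis through the centre, so I = 0.43392 kg·m².
Total I = 0.65586 + 1.0075 + 0.43392 = 2.0973 kg·m².

2.10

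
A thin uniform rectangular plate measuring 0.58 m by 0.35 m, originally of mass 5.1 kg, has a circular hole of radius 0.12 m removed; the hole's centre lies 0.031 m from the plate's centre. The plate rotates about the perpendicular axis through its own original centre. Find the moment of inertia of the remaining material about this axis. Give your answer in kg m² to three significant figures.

Unpierced body about its centre: I₀ = (1/12)M(a²+b²) = (1/12)(5.1)[(0.58)² + (0.35)²] = 0.19503 kg m².
The removed disk has mass m = M·πr²/(ab) = (5.1)·π(0.12)²/(0.58·0.35) = 1.1365 kg (same uniform areal density).
Its moment of inertia about the rotation axis (parallel-axis theorem): I_hole = (1/2)mr² + md² = (1/2)(1.1365)(0.12)² + (1.1365)(0.031)² = 0.0092753 kg m².
Treating the hole as negative mass, I = I₀ − I_hole = 0.19503 − 0.0092753 = 0.18576 kg m².

0.186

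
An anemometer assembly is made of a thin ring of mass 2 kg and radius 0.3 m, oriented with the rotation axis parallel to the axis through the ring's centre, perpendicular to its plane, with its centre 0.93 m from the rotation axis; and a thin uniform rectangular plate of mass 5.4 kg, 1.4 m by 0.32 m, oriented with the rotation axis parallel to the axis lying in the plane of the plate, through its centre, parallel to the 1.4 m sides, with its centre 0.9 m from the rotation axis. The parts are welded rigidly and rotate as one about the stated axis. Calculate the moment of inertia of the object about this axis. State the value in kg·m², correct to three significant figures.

Thin ring: I_cm = MR² = (2)(0.3)² = 0.18 kg·m²; centre at d = 0.93 m, so I = I_cm + Md² gives I = 0.18 + (2)(0.93)² = 1.9098 kg·m².
Rectangular plate: I_cm = (1/12)Mb² = (1/12)(5.4)(0.32)² = 0.04608 kg·m²; centre at d = 0.9 m, so I = I_cm + Md² gives I = 0.04608 + (5.4)(0.9)² = 4.4201 kg·m².
Total I = 1.9098 + 4.4201 = 6.3299 kg·m².

6.33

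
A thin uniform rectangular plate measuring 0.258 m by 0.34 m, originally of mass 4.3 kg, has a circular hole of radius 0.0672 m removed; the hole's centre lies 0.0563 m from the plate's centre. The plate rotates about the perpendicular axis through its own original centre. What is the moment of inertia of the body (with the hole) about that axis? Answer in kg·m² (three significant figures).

Unpierced body about its centre: I₀ = (1/12)M(a²+b²) = (1/12)(4.3)[(0.258)² + (0.34)²] = 0.065275 kg·m².
The removed disk has mass m = M·πr²/(ab) = (4.3)·π(0.0672)²/(0.258·0.34) = 0.69544 kg (same uniform areal density).
Its moment of inertia about the rotation axis (parallel-axis theorem): I_hole = (1/2)mr² + md² = (1/2)(0.69544)(0.0672)² + (0.69544)(0.0563)² = 0.0037746 kg·m².
Treating the hole as negative mass, I = I₀ − I_hole = 0.065275 − 0.0037746 = 0.061501 kg·m².

0.0615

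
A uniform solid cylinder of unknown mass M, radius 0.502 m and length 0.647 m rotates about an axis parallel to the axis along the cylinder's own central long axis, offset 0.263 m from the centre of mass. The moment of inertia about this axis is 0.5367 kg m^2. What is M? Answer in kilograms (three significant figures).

2.75

I = I_cm + Md² = (1/2)MR² + Md² = M·[0.5·(0.502)² + (0.263)²] = M·0.19517.
So M = 0.5367 / 0.19517 = 2.7499 kg.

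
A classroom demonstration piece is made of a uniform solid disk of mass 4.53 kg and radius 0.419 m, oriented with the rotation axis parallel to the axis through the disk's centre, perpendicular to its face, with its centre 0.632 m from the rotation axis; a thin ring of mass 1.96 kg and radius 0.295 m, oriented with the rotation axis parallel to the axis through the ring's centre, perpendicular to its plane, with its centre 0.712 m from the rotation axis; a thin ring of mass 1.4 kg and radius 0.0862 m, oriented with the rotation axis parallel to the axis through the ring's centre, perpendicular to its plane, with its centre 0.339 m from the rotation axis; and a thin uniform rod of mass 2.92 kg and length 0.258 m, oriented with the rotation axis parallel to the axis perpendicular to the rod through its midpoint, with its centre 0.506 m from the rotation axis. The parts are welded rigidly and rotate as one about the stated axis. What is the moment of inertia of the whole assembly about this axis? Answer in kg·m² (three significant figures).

4.31

Solid disk: I_cm = (1/2)MR² = (1/2)(4.53)(0.419)² = 0.39765 kg·m²; centre at d = 0.632 m, so I = I_cm + Md² gives I = 0.39765 + (4.53)(0.632)² = 2.207 kg·m².
Thin ring: I_cm = MR² = (1.96)(0.295)² = 0.17057 kg·m²; centre at d = 0.712 m, so I = I_cm + Md² gives I = 0.17057 + (1.96)(0.712)² = 1.1642 kg·m².
Thin ring: I_cm = MR² = (1.4)(0.0862)² = 0.010403 kg·m²; centre at d = 0.339 m, so I = I_cm + Md² gives I = 0.010403 + (1.4)(0.339)² = 0.17129 kg·m².
Thin rod: I_cm = (1/12)ML² = (1/12)(2.92)(0.258)² = 0.016197 kg·m²; centre at d = 0.506 m, so I = I_cm + Md² gives I = 0.016197 + (2.92)(0.506)² = 0.76382 kg·m².
Total I = 2.207 + 1.1642 + 0.17129 + 0.76382 = 4.3063 kg·m².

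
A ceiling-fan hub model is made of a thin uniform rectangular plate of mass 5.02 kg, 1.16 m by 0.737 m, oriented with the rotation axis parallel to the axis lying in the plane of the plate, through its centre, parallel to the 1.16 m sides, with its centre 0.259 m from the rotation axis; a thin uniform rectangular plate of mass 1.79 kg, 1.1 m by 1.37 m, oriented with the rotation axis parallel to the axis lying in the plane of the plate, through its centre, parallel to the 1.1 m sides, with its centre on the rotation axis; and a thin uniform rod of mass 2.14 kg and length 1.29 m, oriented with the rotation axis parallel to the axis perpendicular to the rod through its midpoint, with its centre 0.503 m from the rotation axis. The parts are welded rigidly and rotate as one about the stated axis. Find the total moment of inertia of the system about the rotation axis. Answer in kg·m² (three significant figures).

Rectangular plate: I_cm = (1/12)Mb² = (1/12)(5.02)(0.737)² = 0.22723 kg·m²; centre at d = 0.259 m, so the parallel axis theorem gives I = 0.22723 + (5.02)(0.259)² = 0.56397 kg·m².
Rectangular plate: I_cm = (1/12)Mb² = (1/12)(1.79)(1.37)² = 0.27997 kg·m²; axis through the centre, so I = 0.27997 kg·m².
Thin rod: I_cm = (1/12)ML² = (1/12)(2.14)(1.29)² = 0.29676 kg·m²; centre at d = 0.503 m, so the parallel axis theorem gives I = 0.29676 + (2.14)(0.503)² = 0.8382 kg·m².
Total I = 0.56397 + 0.27997 + 0.8382 = 1.6821 kg·m².

1.68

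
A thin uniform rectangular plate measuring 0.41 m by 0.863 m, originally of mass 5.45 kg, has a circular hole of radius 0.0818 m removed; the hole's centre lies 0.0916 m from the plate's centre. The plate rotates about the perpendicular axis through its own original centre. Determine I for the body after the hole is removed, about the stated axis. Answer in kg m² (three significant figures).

0.411

Unpierced body about its centre: I₀ = (1/12)M(a²+b²) = (1/12)(5.45)[(0.41)² + (0.863)²] = 0.41459 kg m².
The removed disk has mass m = M·πr²/(ab) = (5.45)·π(0.0818)²/(0.41·0.863) = 0.32379 kg (same uniform areal density).
Its moment of inertia about the rotation axis (parallel-axis theorem): I_hole = (1/2)mr² + md² = (1/2)(0.32379)(0.0818)² + (0.32379)(0.0916)² = 0.0038 kg m².
Treating the hole as negative mass, I = I₀ − I_hole = 0.41459 − 0.0038 = 0.41079 kg m².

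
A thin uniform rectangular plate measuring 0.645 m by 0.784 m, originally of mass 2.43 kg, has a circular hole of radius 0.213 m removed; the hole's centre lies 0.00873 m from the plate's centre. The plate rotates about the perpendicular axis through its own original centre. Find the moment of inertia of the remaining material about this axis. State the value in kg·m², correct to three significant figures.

Unpierced body about its centre: I₀ = (1/12)M(a²+b²) = (1/12)(2.43)[(0.645)² + (0.784)²] = 0.20871 kg·m².
The removed disk has mass m = M·πr²/(ab) = (2.43)·π(0.213)²/(0.645·0.784) = 0.68492 kg (same uniform areal density).
Its moment of inertia about the rotation axis (parallel-axis theorem): I_hole = (1/2)mr² + md² = (1/2)(0.68492)(0.213)² + (0.68492)(0.00873)² = 0.015589 kg·m².
Treating the hole as negative mass, I = I₀ − I_hole = 0.20871 − 0.015589 = 0.19312 kg·m².

0.193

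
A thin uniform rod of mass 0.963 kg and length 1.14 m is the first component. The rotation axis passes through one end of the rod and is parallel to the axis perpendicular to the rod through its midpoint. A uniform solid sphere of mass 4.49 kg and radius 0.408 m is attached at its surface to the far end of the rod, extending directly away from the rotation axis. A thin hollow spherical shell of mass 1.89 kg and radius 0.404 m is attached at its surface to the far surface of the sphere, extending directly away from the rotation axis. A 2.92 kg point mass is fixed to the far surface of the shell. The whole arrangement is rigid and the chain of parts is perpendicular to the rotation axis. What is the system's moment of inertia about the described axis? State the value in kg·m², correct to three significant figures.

Thin rod: I_cm = (1/12)ML² = (1/12)(0.963)(1.14)² = 0.10429 kg·m²; centre at d = 0.57 m, so the parallel axis theorem gives I = 0.10429 + (0.963)(0.57)² = 0.41717 kg·m².
Solid sphere: I_cm = (2/5)MR² = (2/5)(4.49)(0.408)² = 0.29897 kg·m²; centre at d = 0.57 + 0.57 + 0.408 = 1.548 m, so the parallel axis theorem gives I = 0.29897 + (4.49)(1.548)² = 11.058 kg·m².
Spherical shell: I_cm = (2/3)MR² = (2/3)(1.89)(0.404)² = 0.20565 kg·m²; centre at d = 0.57 + 0.57 + 0.408 + 0.408 + 0.404 = 2.36 m, so the parallel axis theorem gives I = 0.20565 + (1.89)(2.36)² = 10.732 kg·m².
Point mass: I_cm = 0; centre at d = 0.57 + 0.57 + 0.408 + 0.408 + 0.404 + 0.404 = 2.764 m, so the parallel axis theorem gives I = 0 + (2.92)(2.764)² = 22.308 kg·m².
Total I = 0.41717 + 11.058 + 10.732 + 22.308 = 44.516 kg·m².

44.5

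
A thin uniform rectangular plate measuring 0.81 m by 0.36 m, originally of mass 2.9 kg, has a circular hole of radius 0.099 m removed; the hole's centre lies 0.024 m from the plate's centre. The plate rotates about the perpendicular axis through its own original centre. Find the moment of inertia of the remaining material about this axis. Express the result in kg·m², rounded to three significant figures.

0.188

Unpierced body about its centre: I₀ = (1/12)M(a²+b²) = (1/12)(2.9)[(0.81)² + (0.36)²] = 0.18988 kg·m².
The removed disk has mass m = M·πr²/(ab) = (2.9)·π(0.099)²/(0.81·0.36) = 0.30622 kg (same uniform areal density).
Its moment of inertia about the rotation axis (parallel-axis theorem): I_hole = (1/2)mr² + md² = (1/2)(0.30622)(0.099)² + (0.30622)(0.024)² = 0.001677 kg·m².
Treating the hole as negative mass, I = I₀ − I_hole = 0.18988 − 0.001677 = 0.1882 kg·m².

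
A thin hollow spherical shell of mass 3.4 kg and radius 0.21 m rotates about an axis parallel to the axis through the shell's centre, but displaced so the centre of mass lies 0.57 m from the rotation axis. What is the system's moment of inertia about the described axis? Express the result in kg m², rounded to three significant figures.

I_cm = (2/3)MR² = (2/3)(3.4)(0.21)² = 0.09996 kg m²; centre at d = 0.57 m, so I = I_cm + Md² gives I = 0.09996 + (3.4)(0.57)² = 1.2046 kg m².

1.20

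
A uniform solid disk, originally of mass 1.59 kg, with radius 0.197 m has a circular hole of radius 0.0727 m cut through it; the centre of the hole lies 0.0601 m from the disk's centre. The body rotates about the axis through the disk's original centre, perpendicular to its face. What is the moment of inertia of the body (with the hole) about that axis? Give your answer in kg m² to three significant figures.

0.0295

Unpierced body about its centre: I₀ = (1/2)MR² = (1/2)(1.59)(0.197)² = 0.030853 kg m².
The removed disk has mass m = M·(r/R)² = (1.59)(0.0727/0.197)² = 0.21654 kg (same uniform areal density).
Its moment of inertia about the rotation axis (parallel-axis theorem): I_hole = (1/2)mr² + md² = (1/2)(0.21654)(0.0727)² + (0.21654)(0.0601)² = 0.0013544 kg m².
Treating the hole as negative mass, I = I₀ − I_hole = 0.030853 − 0.0013544 = 0.029499 kg m².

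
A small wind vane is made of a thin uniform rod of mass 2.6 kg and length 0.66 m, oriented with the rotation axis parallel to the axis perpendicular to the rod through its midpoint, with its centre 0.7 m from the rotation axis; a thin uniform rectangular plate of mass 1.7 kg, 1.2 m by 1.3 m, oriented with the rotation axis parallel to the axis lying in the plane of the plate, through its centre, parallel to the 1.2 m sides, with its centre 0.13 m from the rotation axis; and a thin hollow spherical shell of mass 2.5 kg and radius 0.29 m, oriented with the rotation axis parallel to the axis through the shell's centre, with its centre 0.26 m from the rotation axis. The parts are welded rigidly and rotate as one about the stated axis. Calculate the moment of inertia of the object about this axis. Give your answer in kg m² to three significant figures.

Thin rod: I_cm = (1/12)ML² = (1/12)(2.6)(0.66)² = 0.09438 kg m²; centre at d = 0.7 m, so I = I_cm + Md² gives I = 0.09438 + (2.6)(0.7)² = 1.3684 kg m².
Rectangular plate: I_cm = (1/12)Mb² = (1/12)(1.7)(1.3)² = 0.23942 kg m²; centre at d = 0.13 m, so I = I_cm + Md² gives I = 0.23942 + (1.7)(0.13)² = 0.26815 kg m².
Spherical shell: I_cm = (2/3)MR² = (2/3)(2.5)(0.29)² = 0.14017 kg m²; centre at d = 0.26 m, so I = I_cm + Md² gives I = 0.14017 + (2.5)(0.26)² = 0.30917 kg m².
Total I = 1.3684 + 0.26815 + 0.30917 = 1.9457 kg m².

1.95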